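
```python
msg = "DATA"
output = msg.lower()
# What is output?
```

Answer: 'data'

Derivation:
Trace (tracking output):
msg = 'DATA'  # -> msg = 'DATA'
output = msg.lower()  # -> output = 'data'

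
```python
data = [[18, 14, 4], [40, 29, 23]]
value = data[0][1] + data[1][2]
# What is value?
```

Answer: 37

Derivation:
Trace (tracking value):
data = [[18, 14, 4], [40, 29, 23]]  # -> data = [[18, 14, 4], [40, 29, 23]]
value = data[0][1] + data[1][2]  # -> value = 37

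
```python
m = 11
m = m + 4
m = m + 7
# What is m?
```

Trace (tracking m):
m = 11  # -> m = 11
m = m + 4  # -> m = 15
m = m + 7  # -> m = 22

Answer: 22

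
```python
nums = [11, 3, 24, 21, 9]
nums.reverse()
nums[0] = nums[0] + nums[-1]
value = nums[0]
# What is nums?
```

Trace (tracking nums):
nums = [11, 3, 24, 21, 9]  # -> nums = [11, 3, 24, 21, 9]
nums.reverse()  # -> nums = [9, 21, 24, 3, 11]
nums[0] = nums[0] + nums[-1]  # -> nums = [20, 21, 24, 3, 11]
value = nums[0]  # -> value = 20

Answer: [20, 21, 24, 3, 11]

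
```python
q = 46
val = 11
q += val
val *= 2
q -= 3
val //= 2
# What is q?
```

Answer: 54

Derivation:
Trace (tracking q):
q = 46  # -> q = 46
val = 11  # -> val = 11
q += val  # -> q = 57
val *= 2  # -> val = 22
q -= 3  # -> q = 54
val //= 2  # -> val = 11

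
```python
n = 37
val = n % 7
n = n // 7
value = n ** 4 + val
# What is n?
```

Answer: 5

Derivation:
Trace (tracking n):
n = 37  # -> n = 37
val = n % 7  # -> val = 2
n = n // 7  # -> n = 5
value = n ** 4 + val  # -> value = 627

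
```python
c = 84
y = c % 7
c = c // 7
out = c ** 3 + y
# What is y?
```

Trace (tracking y):
c = 84  # -> c = 84
y = c % 7  # -> y = 0
c = c // 7  # -> c = 12
out = c ** 3 + y  # -> out = 1728

Answer: 0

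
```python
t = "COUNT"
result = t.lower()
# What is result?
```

Trace (tracking result):
t = 'COUNT'  # -> t = 'COUNT'
result = t.lower()  # -> result = 'count'

Answer: 'count'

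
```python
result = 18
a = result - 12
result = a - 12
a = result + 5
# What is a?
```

Answer: -1

Derivation:
Trace (tracking a):
result = 18  # -> result = 18
a = result - 12  # -> a = 6
result = a - 12  # -> result = -6
a = result + 5  # -> a = -1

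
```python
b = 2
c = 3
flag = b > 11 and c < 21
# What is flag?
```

Trace (tracking flag):
b = 2  # -> b = 2
c = 3  # -> c = 3
flag = b > 11 and c < 21  # -> flag = False

Answer: False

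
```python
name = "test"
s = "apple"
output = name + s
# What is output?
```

Answer: 'testapple'

Derivation:
Trace (tracking output):
name = 'test'  # -> name = 'test'
s = 'apple'  # -> s = 'apple'
output = name + s  # -> output = 'testapple'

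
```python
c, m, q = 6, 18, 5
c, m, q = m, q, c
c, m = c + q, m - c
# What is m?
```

Answer: -13

Derivation:
Trace (tracking m):
c, m, q = (6, 18, 5)  # -> c = 6, m = 18, q = 5
c, m, q = (m, q, c)  # -> c = 18, m = 5, q = 6
c, m = (c + q, m - c)  # -> c = 24, m = -13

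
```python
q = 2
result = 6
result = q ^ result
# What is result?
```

Trace (tracking result):
q = 2  # -> q = 2
result = 6  # -> result = 6
result = q ^ result  # -> result = 4

Answer: 4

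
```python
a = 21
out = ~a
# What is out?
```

Trace (tracking out):
a = 21  # -> a = 21
out = ~a  # -> out = -22

Answer: -22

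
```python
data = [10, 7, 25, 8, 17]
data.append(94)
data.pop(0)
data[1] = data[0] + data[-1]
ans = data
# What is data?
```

Trace (tracking data):
data = [10, 7, 25, 8, 17]  # -> data = [10, 7, 25, 8, 17]
data.append(94)  # -> data = [10, 7, 25, 8, 17, 94]
data.pop(0)  # -> data = [7, 25, 8, 17, 94]
data[1] = data[0] + data[-1]  # -> data = [7, 101, 8, 17, 94]
ans = data  # -> ans = [7, 101, 8, 17, 94]

Answer: [7, 101, 8, 17, 94]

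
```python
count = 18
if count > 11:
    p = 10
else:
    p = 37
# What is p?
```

Trace (tracking p):
count = 18  # -> count = 18
if count > 11:  # condition is True
    p = 10  # -> p = 10

Answer: 10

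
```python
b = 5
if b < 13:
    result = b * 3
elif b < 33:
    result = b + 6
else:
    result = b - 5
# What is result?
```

Trace (tracking result):
b = 5  # -> b = 5
if b < 13:  # condition is True
    result = b * 3  # -> result = 15

Answer: 15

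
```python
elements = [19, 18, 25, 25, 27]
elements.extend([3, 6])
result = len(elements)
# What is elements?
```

Trace (tracking elements):
elements = [19, 18, 25, 25, 27]  # -> elements = [19, 18, 25, 25, 27]
elements.extend([3, 6])  # -> elements = [19, 18, 25, 25, 27, 3, 6]
result = len(elements)  # -> result = 7

Answer: [19, 18, 25, 25, 27, 3, 6]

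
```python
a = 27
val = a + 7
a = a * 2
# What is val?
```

Answer: 34

Derivation:
Trace (tracking val):
a = 27  # -> a = 27
val = a + 7  # -> val = 34
a = a * 2  # -> a = 54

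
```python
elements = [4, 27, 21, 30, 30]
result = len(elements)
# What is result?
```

Trace (tracking result):
elements = [4, 27, 21, 30, 30]  # -> elements = [4, 27, 21, 30, 30]
result = len(elements)  # -> result = 5

Answer: 5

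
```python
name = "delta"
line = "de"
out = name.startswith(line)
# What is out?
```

Trace (tracking out):
name = 'delta'  # -> name = 'delta'
line = 'de'  # -> line = 'de'
out = name.startswith(line)  # -> out = True

Answer: True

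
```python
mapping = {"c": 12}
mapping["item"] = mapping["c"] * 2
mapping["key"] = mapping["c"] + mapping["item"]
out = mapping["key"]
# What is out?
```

Trace (tracking out):
mapping = {'c': 12}  # -> mapping = {'c': 12}
mapping['item'] = mapping['c'] * 2  # -> mapping = {'c': 12, 'item': 24}
mapping['key'] = mapping['c'] + mapping['item']  # -> mapping = {'c': 12, 'item': 24, 'key': 36}
out = mapping['key']  # -> out = 36

Answer: 36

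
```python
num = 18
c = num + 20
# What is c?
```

Answer: 38

Derivation:
Trace (tracking c):
num = 18  # -> num = 18
c = num + 20  # -> c = 38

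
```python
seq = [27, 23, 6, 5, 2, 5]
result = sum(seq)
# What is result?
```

Answer: 68

Derivation:
Trace (tracking result):
seq = [27, 23, 6, 5, 2, 5]  # -> seq = [27, 23, 6, 5, 2, 5]
result = sum(seq)  # -> result = 68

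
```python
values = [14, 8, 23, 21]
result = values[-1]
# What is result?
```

Answer: 21

Derivation:
Trace (tracking result):
values = [14, 8, 23, 21]  # -> values = [14, 8, 23, 21]
result = values[-1]  # -> result = 21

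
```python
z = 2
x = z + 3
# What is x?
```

Trace (tracking x):
z = 2  # -> z = 2
x = z + 3  # -> x = 5

Answer: 5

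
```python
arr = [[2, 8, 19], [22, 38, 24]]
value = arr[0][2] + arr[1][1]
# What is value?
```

Answer: 57

Derivation:
Trace (tracking value):
arr = [[2, 8, 19], [22, 38, 24]]  # -> arr = [[2, 8, 19], [22, 38, 24]]
value = arr[0][2] + arr[1][1]  # -> value = 57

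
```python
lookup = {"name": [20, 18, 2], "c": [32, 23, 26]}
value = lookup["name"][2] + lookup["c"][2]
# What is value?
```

Answer: 28

Derivation:
Trace (tracking value):
lookup = {'name': [20, 18, 2], 'c': [32, 23, 26]}  # -> lookup = {'name': [20, 18, 2], 'c': [32, 23, 26]}
value = lookup['name'][2] + lookup['c'][2]  # -> value = 28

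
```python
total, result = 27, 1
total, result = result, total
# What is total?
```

Answer: 1

Derivation:
Trace (tracking total):
total, result = (27, 1)  # -> total = 27, result = 1
total, result = (result, total)  # -> total = 1, result = 27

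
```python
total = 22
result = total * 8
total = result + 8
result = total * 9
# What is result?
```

Trace (tracking result):
total = 22  # -> total = 22
result = total * 8  # -> result = 176
total = result + 8  # -> total = 184
result = total * 9  # -> result = 1656

Answer: 1656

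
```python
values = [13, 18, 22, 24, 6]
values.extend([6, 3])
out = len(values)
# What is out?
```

Trace (tracking out):
values = [13, 18, 22, 24, 6]  # -> values = [13, 18, 22, 24, 6]
values.extend([6, 3])  # -> values = [13, 18, 22, 24, 6, 6, 3]
out = len(values)  # -> out = 7

Answer: 7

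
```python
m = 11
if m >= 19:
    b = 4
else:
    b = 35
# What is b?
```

Trace (tracking b):
m = 11  # -> m = 11
if m >= 19:  # condition is False
else:
    b = 35  # -> b = 35

Answer: 35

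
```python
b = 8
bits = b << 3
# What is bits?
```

Trace (tracking bits):
b = 8  # -> b = 8
bits = b << 3  # -> bits = 64

Answer: 64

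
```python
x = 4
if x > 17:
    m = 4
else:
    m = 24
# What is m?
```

Answer: 24

Derivation:
Trace (tracking m):
x = 4  # -> x = 4
if x > 17:  # condition is False
else:
    m = 24  # -> m = 24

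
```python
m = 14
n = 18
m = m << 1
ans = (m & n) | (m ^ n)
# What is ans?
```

Trace (tracking ans):
m = 14  # -> m = 14
n = 18  # -> n = 18
m = m << 1  # -> m = 28
ans = m & n | m ^ n  # -> ans = 30

Answer: 30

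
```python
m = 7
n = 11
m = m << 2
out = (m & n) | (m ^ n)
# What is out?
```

Trace (tracking out):
m = 7  # -> m = 7
n = 11  # -> n = 11
m = m << 2  # -> m = 28
out = m & n | m ^ n  # -> out = 31

Answer: 31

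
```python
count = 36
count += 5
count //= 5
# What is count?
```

Answer: 8

Derivation:
Trace (tracking count):
count = 36  # -> count = 36
count += 5  # -> count = 41
count //= 5  # -> count = 8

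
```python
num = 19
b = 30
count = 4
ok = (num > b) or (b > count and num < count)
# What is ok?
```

Answer: False

Derivation:
Trace (tracking ok):
num = 19  # -> num = 19
b = 30  # -> b = 30
count = 4  # -> count = 4
ok = num > b or (b > count and num < count)  # -> ok = False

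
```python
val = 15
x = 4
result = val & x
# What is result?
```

Trace (tracking result):
val = 15  # -> val = 15
x = 4  # -> x = 4
result = val & x  # -> result = 4

Answer: 4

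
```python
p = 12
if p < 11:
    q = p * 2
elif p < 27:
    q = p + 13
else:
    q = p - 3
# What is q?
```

Trace (tracking q):
p = 12  # -> p = 12
if p < 11:  # condition is False
elif p < 27:  # condition is True
    q = p + 13  # -> q = 25

Answer: 25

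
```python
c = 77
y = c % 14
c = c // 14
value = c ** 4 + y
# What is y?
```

Trace (tracking y):
c = 77  # -> c = 77
y = c % 14  # -> y = 7
c = c // 14  # -> c = 5
value = c ** 4 + y  # -> value = 632

Answer: 7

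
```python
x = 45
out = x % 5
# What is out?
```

Trace (tracking out):
x = 45  # -> x = 45
out = x % 5  # -> out = 0

Answer: 0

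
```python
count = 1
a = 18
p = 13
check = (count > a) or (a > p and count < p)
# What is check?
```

Answer: True

Derivation:
Trace (tracking check):
count = 1  # -> count = 1
a = 18  # -> a = 18
p = 13  # -> p = 13
check = count > a or (a > p and count < p)  # -> check = True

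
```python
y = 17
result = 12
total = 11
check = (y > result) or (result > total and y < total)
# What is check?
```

Answer: True

Derivation:
Trace (tracking check):
y = 17  # -> y = 17
result = 12  # -> result = 12
total = 11  # -> total = 11
check = y > result or (result > total and y < total)  # -> check = True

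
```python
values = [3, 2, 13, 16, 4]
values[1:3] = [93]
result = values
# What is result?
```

Answer: [3, 93, 16, 4]

Derivation:
Trace (tracking result):
values = [3, 2, 13, 16, 4]  # -> values = [3, 2, 13, 16, 4]
values[1:3] = [93]  # -> values = [3, 93, 16, 4]
result = values  # -> result = [3, 93, 16, 4]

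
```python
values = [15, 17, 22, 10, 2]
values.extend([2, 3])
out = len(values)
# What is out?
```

Trace (tracking out):
values = [15, 17, 22, 10, 2]  # -> values = [15, 17, 22, 10, 2]
values.extend([2, 3])  # -> values = [15, 17, 22, 10, 2, 2, 3]
out = len(values)  # -> out = 7

Answer: 7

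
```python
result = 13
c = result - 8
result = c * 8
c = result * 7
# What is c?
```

Answer: 280

Derivation:
Trace (tracking c):
result = 13  # -> result = 13
c = result - 8  # -> c = 5
result = c * 8  # -> result = 40
c = result * 7  # -> c = 280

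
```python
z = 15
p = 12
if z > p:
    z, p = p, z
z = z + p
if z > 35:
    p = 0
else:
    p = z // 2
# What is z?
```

Trace (tracking z):
z = 15  # -> z = 15
p = 12  # -> p = 12
if z > p:  # condition is True
    z, p = (p, z)  # -> z = 12, p = 15
z = z + p  # -> z = 27
if z > 35:  # condition is False
else:
    p = z // 2  # -> p = 13

Answer: 27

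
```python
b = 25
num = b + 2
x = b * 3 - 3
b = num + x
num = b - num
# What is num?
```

Trace (tracking num):
b = 25  # -> b = 25
num = b + 2  # -> num = 27
x = b * 3 - 3  # -> x = 72
b = num + x  # -> b = 99
num = b - num  # -> num = 72

Answer: 72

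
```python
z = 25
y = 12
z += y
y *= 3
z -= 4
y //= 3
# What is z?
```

Answer: 33

Derivation:
Trace (tracking z):
z = 25  # -> z = 25
y = 12  # -> y = 12
z += y  # -> z = 37
y *= 3  # -> y = 36
z -= 4  # -> z = 33
y //= 3  # -> y = 12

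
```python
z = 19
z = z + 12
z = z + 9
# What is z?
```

Answer: 40

Derivation:
Trace (tracking z):
z = 19  # -> z = 19
z = z + 12  # -> z = 31
z = z + 9  # -> z = 40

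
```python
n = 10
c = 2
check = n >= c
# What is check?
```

Answer: True

Derivation:
Trace (tracking check):
n = 10  # -> n = 10
c = 2  # -> c = 2
check = n >= c  # -> check = True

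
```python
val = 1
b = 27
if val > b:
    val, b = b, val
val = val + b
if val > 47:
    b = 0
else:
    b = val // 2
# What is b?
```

Answer: 14

Derivation:
Trace (tracking b):
val = 1  # -> val = 1
b = 27  # -> b = 27
if val > b:  # condition is False
val = val + b  # -> val = 28
if val > 47:  # condition is False
else:
    b = val // 2  # -> b = 14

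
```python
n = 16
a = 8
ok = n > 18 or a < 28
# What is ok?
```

Trace (tracking ok):
n = 16  # -> n = 16
a = 8  # -> a = 8
ok = n > 18 or a < 28  # -> ok = True

Answer: True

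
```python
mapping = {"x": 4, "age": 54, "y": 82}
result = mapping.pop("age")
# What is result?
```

Answer: 54

Derivation:
Trace (tracking result):
mapping = {'x': 4, 'age': 54, 'y': 82}  # -> mapping = {'x': 4, 'age': 54, 'y': 82}
result = mapping.pop('age')  # -> result = 54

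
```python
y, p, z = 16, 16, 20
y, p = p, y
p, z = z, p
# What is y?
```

Trace (tracking y):
y, p, z = (16, 16, 20)  # -> y = 16, p = 16, z = 20
y, p = (p, y)  # -> y = 16, p = 16
p, z = (z, p)  # -> p = 20, z = 16

Answer: 16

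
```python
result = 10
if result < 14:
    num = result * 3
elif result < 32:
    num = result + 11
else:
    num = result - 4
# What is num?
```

Trace (tracking num):
result = 10  # -> result = 10
if result < 14:  # condition is True
    num = result * 3  # -> num = 30

Answer: 30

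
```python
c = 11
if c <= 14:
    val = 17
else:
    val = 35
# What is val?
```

Answer: 17

Derivation:
Trace (tracking val):
c = 11  # -> c = 11
if c <= 14:  # condition is True
    val = 17  # -> val = 17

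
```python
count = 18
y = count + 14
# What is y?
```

Answer: 32

Derivation:
Trace (tracking y):
count = 18  # -> count = 18
y = count + 14  # -> y = 32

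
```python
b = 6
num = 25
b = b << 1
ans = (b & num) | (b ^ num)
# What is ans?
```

Trace (tracking ans):
b = 6  # -> b = 6
num = 25  # -> num = 25
b = b << 1  # -> b = 12
ans = b & num | b ^ num  # -> ans = 29

Answer: 29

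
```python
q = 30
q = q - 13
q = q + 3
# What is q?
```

Answer: 20

Derivation:
Trace (tracking q):
q = 30  # -> q = 30
q = q - 13  # -> q = 17
q = q + 3  # -> q = 20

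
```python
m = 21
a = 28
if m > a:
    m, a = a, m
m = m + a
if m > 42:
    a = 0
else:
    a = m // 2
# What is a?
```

Trace (tracking a):
m = 21  # -> m = 21
a = 28  # -> a = 28
if m > a:  # condition is False
m = m + a  # -> m = 49
if m > 42:  # condition is True
    a = 0  # -> a = 0

Answer: 0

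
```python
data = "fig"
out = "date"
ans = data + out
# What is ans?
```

Trace (tracking ans):
data = 'fig'  # -> data = 'fig'
out = 'date'  # -> out = 'date'
ans = data + out  # -> ans = 'figdate'

Answer: 'figdate'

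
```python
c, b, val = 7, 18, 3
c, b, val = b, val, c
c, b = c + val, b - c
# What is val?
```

Answer: 7

Derivation:
Trace (tracking val):
c, b, val = (7, 18, 3)  # -> c = 7, b = 18, val = 3
c, b, val = (b, val, c)  # -> c = 18, b = 3, val = 7
c, b = (c + val, b - c)  # -> c = 25, b = -15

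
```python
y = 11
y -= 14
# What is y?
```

Answer: -3

Derivation:
Trace (tracking y):
y = 11  # -> y = 11
y -= 14  # -> y = -3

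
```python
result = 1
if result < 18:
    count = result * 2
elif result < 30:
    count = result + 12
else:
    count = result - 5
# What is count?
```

Trace (tracking count):
result = 1  # -> result = 1
if result < 18:  # condition is True
    count = result * 2  # -> count = 2

Answer: 2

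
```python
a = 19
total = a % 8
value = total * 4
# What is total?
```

Trace (tracking total):
a = 19  # -> a = 19
total = a % 8  # -> total = 3
value = total * 4  # -> value = 12

Answer: 3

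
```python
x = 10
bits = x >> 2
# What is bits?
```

Answer: 2

Derivation:
Trace (tracking bits):
x = 10  # -> x = 10
bits = x >> 2  # -> bits = 2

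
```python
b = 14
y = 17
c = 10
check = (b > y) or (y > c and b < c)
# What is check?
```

Answer: False

Derivation:
Trace (tracking check):
b = 14  # -> b = 14
y = 17  # -> y = 17
c = 10  # -> c = 10
check = b > y or (y > c and b < c)  # -> check = False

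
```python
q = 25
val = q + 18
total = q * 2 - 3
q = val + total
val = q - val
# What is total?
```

Trace (tracking total):
q = 25  # -> q = 25
val = q + 18  # -> val = 43
total = q * 2 - 3  # -> total = 47
q = val + total  # -> q = 90
val = q - val  # -> val = 47

Answer: 47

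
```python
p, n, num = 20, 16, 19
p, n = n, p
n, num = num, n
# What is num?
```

Trace (tracking num):
p, n, num = (20, 16, 19)  # -> p = 20, n = 16, num = 19
p, n = (n, p)  # -> p = 16, n = 20
n, num = (num, n)  # -> n = 19, num = 20

Answer: 20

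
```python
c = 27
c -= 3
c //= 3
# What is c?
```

Trace (tracking c):
c = 27  # -> c = 27
c -= 3  # -> c = 24
c //= 3  # -> c = 8

Answer: 8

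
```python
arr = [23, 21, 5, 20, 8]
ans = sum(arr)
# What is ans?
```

Trace (tracking ans):
arr = [23, 21, 5, 20, 8]  # -> arr = [23, 21, 5, 20, 8]
ans = sum(arr)  # -> ans = 77

Answer: 77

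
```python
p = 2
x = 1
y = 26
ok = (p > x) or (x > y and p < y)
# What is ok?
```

Answer: True

Derivation:
Trace (tracking ok):
p = 2  # -> p = 2
x = 1  # -> x = 1
y = 26  # -> y = 26
ok = p > x or (x > y and p < y)  # -> ok = True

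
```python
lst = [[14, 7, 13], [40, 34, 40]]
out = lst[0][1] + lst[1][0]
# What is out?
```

Answer: 47

Derivation:
Trace (tracking out):
lst = [[14, 7, 13], [40, 34, 40]]  # -> lst = [[14, 7, 13], [40, 34, 40]]
out = lst[0][1] + lst[1][0]  # -> out = 47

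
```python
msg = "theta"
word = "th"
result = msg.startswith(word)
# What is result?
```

Answer: True

Derivation:
Trace (tracking result):
msg = 'theta'  # -> msg = 'theta'
word = 'th'  # -> word = 'th'
result = msg.startswith(word)  # -> result = True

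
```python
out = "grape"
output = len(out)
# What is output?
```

Answer: 5

Derivation:
Trace (tracking output):
out = 'grape'  # -> out = 'grape'
output = len(out)  # -> output = 5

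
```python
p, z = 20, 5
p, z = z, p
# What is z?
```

Trace (tracking z):
p, z = (20, 5)  # -> p = 20, z = 5
p, z = (z, p)  # -> p = 5, z = 20

Answer: 20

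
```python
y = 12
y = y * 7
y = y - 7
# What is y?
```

Answer: 77

Derivation:
Trace (tracking y):
y = 12  # -> y = 12
y = y * 7  # -> y = 84
y = y - 7  # -> y = 77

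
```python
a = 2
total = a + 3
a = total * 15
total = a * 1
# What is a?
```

Trace (tracking a):
a = 2  # -> a = 2
total = a + 3  # -> total = 5
a = total * 15  # -> a = 75
total = a * 1  # -> total = 75

Answer: 75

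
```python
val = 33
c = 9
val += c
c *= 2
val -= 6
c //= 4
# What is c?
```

Answer: 4

Derivation:
Trace (tracking c):
val = 33  # -> val = 33
c = 9  # -> c = 9
val += c  # -> val = 42
c *= 2  # -> c = 18
val -= 6  # -> val = 36
c //= 4  # -> c = 4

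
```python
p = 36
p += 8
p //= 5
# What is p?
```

Answer: 8

Derivation:
Trace (tracking p):
p = 36  # -> p = 36
p += 8  # -> p = 44
p //= 5  # -> p = 8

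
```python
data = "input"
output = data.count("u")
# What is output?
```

Trace (tracking output):
data = 'input'  # -> data = 'input'
output = data.count('u')  # -> output = 1

Answer: 1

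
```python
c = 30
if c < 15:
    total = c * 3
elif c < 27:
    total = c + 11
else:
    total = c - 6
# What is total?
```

Answer: 24

Derivation:
Trace (tracking total):
c = 30  # -> c = 30
if c < 15:  # condition is False
elif c < 27:  # condition is False
else:
    total = c - 6  # -> total = 24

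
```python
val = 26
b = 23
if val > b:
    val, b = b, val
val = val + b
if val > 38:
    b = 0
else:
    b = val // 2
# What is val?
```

Answer: 49

Derivation:
Trace (tracking val):
val = 26  # -> val = 26
b = 23  # -> b = 23
if val > b:  # condition is True
    val, b = (b, val)  # -> val = 23, b = 26
val = val + b  # -> val = 49
if val > 38:  # condition is True
    b = 0  # -> b = 0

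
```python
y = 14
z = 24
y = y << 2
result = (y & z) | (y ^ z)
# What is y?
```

Answer: 56

Derivation:
Trace (tracking y):
y = 14  # -> y = 14
z = 24  # -> z = 24
y = y << 2  # -> y = 56
result = y & z | y ^ z  # -> result = 56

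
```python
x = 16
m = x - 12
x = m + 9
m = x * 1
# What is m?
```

Trace (tracking m):
x = 16  # -> x = 16
m = x - 12  # -> m = 4
x = m + 9  # -> x = 13
m = x * 1  # -> m = 13

Answer: 13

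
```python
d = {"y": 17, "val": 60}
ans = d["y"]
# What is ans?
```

Answer: 17

Derivation:
Trace (tracking ans):
d = {'y': 17, 'val': 60}  # -> d = {'y': 17, 'val': 60}
ans = d['y']  # -> ans = 17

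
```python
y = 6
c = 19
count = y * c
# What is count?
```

Trace (tracking count):
y = 6  # -> y = 6
c = 19  # -> c = 19
count = y * c  # -> count = 114

Answer: 114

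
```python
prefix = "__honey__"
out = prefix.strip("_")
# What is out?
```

Answer: 'honey'

Derivation:
Trace (tracking out):
prefix = '__honey__'  # -> prefix = '__honey__'
out = prefix.strip('_')  # -> out = 'honey'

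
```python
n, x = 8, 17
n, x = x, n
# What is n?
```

Trace (tracking n):
n, x = (8, 17)  # -> n = 8, x = 17
n, x = (x, n)  # -> n = 17, x = 8

Answer: 17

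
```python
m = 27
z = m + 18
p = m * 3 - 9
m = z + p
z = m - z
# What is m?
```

Answer: 117

Derivation:
Trace (tracking m):
m = 27  # -> m = 27
z = m + 18  # -> z = 45
p = m * 3 - 9  # -> p = 72
m = z + p  # -> m = 117
z = m - z  # -> z = 72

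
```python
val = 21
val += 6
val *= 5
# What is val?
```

Answer: 135

Derivation:
Trace (tracking val):
val = 21  # -> val = 21
val += 6  # -> val = 27
val *= 5  # -> val = 135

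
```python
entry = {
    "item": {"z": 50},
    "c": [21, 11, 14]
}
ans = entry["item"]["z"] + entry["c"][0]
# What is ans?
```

Trace (tracking ans):
entry = {'item': {'z': 50}, 'c': [21, 11, 14]}  # -> entry = {'item': {'z': 50}, 'c': [21, 11, 14]}
ans = entry['item']['z'] + entry['c'][0]  # -> ans = 71

Answer: 71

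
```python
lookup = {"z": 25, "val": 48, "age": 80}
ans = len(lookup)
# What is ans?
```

Trace (tracking ans):
lookup = {'z': 25, 'val': 48, 'age': 80}  # -> lookup = {'z': 25, 'val': 48, 'age': 80}
ans = len(lookup)  # -> ans = 3

Answer: 3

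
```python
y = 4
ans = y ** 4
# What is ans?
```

Answer: 256

Derivation:
Trace (tracking ans):
y = 4  # -> y = 4
ans = y ** 4  # -> ans = 256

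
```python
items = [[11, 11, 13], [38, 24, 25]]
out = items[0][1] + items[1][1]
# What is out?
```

Answer: 35

Derivation:
Trace (tracking out):
items = [[11, 11, 13], [38, 24, 25]]  # -> items = [[11, 11, 13], [38, 24, 25]]
out = items[0][1] + items[1][1]  # -> out = 35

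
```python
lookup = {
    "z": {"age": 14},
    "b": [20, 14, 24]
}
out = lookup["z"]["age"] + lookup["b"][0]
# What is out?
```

Trace (tracking out):
lookup = {'z': {'age': 14}, 'b': [20, 14, 24]}  # -> lookup = {'z': {'age': 14}, 'b': [20, 14, 24]}
out = lookup['z']['age'] + lookup['b'][0]  # -> out = 34

Answer: 34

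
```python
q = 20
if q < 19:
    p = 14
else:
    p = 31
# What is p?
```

Trace (tracking p):
q = 20  # -> q = 20
if q < 19:  # condition is False
else:
    p = 31  # -> p = 31

Answer: 31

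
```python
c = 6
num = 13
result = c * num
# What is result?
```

Answer: 78

Derivation:
Trace (tracking result):
c = 6  # -> c = 6
num = 13  # -> num = 13
result = c * num  # -> result = 78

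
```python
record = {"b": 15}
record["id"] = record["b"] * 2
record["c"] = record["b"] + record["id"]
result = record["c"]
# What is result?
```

Trace (tracking result):
record = {'b': 15}  # -> record = {'b': 15}
record['id'] = record['b'] * 2  # -> record = {'b': 15, 'id': 30}
record['c'] = record['b'] + record['id']  # -> record = {'b': 15, 'id': 30, 'c': 45}
result = record['c']  # -> result = 45

Answer: 45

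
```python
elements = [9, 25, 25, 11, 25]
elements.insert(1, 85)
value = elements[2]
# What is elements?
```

Answer: [9, 85, 25, 25, 11, 25]

Derivation:
Trace (tracking elements):
elements = [9, 25, 25, 11, 25]  # -> elements = [9, 25, 25, 11, 25]
elements.insert(1, 85)  # -> elements = [9, 85, 25, 25, 11, 25]
value = elements[2]  # -> value = 25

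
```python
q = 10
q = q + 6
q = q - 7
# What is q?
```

Answer: 9

Derivation:
Trace (tracking q):
q = 10  # -> q = 10
q = q + 6  # -> q = 16
q = q - 7  # -> q = 9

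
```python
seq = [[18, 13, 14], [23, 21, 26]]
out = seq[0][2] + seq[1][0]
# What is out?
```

Answer: 37

Derivation:
Trace (tracking out):
seq = [[18, 13, 14], [23, 21, 26]]  # -> seq = [[18, 13, 14], [23, 21, 26]]
out = seq[0][2] + seq[1][0]  # -> out = 37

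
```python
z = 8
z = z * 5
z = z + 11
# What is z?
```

Answer: 51

Derivation:
Trace (tracking z):
z = 8  # -> z = 8
z = z * 5  # -> z = 40
z = z + 11  # -> z = 51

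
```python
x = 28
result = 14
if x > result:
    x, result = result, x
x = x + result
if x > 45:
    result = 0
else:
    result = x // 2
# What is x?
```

Answer: 42

Derivation:
Trace (tracking x):
x = 28  # -> x = 28
result = 14  # -> result = 14
if x > result:  # condition is True
    x, result = (result, x)  # -> x = 14, result = 28
x = x + result  # -> x = 42
if x > 45:  # condition is False
else:
    result = x // 2  # -> result = 21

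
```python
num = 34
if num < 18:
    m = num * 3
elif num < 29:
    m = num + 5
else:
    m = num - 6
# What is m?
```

Answer: 28

Derivation:
Trace (tracking m):
num = 34  # -> num = 34
if num < 18:  # condition is False
elif num < 29:  # condition is False
else:
    m = num - 6  # -> m = 28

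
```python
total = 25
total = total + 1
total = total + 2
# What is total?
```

Answer: 28

Derivation:
Trace (tracking total):
total = 25  # -> total = 25
total = total + 1  # -> total = 26
total = total + 2  # -> total = 28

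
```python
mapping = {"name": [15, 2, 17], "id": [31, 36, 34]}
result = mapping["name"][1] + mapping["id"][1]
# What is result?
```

Trace (tracking result):
mapping = {'name': [15, 2, 17], 'id': [31, 36, 34]}  # -> mapping = {'name': [15, 2, 17], 'id': [31, 36, 34]}
result = mapping['name'][1] + mapping['id'][1]  # -> result = 38

Answer: 38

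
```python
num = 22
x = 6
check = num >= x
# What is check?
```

Trace (tracking check):
num = 22  # -> num = 22
x = 6  # -> x = 6
check = num >= x  # -> check = True

Answer: True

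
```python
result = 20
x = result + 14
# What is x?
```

Answer: 34

Derivation:
Trace (tracking x):
result = 20  # -> result = 20
x = result + 14  # -> x = 34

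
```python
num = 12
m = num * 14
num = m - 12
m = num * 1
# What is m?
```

Answer: 156

Derivation:
Trace (tracking m):
num = 12  # -> num = 12
m = num * 14  # -> m = 168
num = m - 12  # -> num = 156
m = num * 1  # -> m = 156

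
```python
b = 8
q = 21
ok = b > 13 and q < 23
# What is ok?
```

Answer: False

Derivation:
Trace (tracking ok):
b = 8  # -> b = 8
q = 21  # -> q = 21
ok = b > 13 and q < 23  # -> ok = False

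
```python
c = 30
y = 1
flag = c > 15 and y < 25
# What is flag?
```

Trace (tracking flag):
c = 30  # -> c = 30
y = 1  # -> y = 1
flag = c > 15 and y < 25  # -> flag = True

Answer: True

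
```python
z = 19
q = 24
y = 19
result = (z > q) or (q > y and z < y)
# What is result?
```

Answer: False

Derivation:
Trace (tracking result):
z = 19  # -> z = 19
q = 24  # -> q = 24
y = 19  # -> y = 19
result = z > q or (q > y and z < y)  # -> result = False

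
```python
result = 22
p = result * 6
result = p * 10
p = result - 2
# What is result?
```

Trace (tracking result):
result = 22  # -> result = 22
p = result * 6  # -> p = 132
result = p * 10  # -> result = 1320
p = result - 2  # -> p = 1318

Answer: 1320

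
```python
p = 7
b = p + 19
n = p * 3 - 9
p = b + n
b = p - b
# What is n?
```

Answer: 12

Derivation:
Trace (tracking n):
p = 7  # -> p = 7
b = p + 19  # -> b = 26
n = p * 3 - 9  # -> n = 12
p = b + n  # -> p = 38
b = p - b  # -> b = 12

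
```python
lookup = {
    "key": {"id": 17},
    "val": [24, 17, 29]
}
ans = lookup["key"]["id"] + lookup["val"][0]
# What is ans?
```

Answer: 41

Derivation:
Trace (tracking ans):
lookup = {'key': {'id': 17}, 'val': [24, 17, 29]}  # -> lookup = {'key': {'id': 17}, 'val': [24, 17, 29]}
ans = lookup['key']['id'] + lookup['val'][0]  # -> ans = 41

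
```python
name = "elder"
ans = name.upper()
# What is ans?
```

Trace (tracking ans):
name = 'elder'  # -> name = 'elder'
ans = name.upper()  # -> ans = 'ELDER'

Answer: 'ELDER'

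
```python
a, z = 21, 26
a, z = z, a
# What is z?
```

Answer: 21

Derivation:
Trace (tracking z):
a, z = (21, 26)  # -> a = 21, z = 26
a, z = (z, a)  # -> a = 26, z = 21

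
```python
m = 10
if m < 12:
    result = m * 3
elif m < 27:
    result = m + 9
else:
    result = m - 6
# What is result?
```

Trace (tracking result):
m = 10  # -> m = 10
if m < 12:  # condition is True
    result = m * 3  # -> result = 30

Answer: 30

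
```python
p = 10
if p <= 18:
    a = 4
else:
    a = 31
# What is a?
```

Answer: 4

Derivation:
Trace (tracking a):
p = 10  # -> p = 10
if p <= 18:  # condition is True
    a = 4  # -> a = 4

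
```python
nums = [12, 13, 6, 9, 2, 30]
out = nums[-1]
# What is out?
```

Trace (tracking out):
nums = [12, 13, 6, 9, 2, 30]  # -> nums = [12, 13, 6, 9, 2, 30]
out = nums[-1]  # -> out = 30

Answer: 30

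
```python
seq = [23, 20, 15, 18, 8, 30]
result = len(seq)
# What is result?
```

Answer: 6

Derivation:
Trace (tracking result):
seq = [23, 20, 15, 18, 8, 30]  # -> seq = [23, 20, 15, 18, 8, 30]
result = len(seq)  # -> result = 6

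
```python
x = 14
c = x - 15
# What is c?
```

Answer: -1

Derivation:
Trace (tracking c):
x = 14  # -> x = 14
c = x - 15  # -> c = -1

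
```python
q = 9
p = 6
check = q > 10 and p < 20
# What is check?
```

Answer: False

Derivation:
Trace (tracking check):
q = 9  # -> q = 9
p = 6  # -> p = 6
check = q > 10 and p < 20  # -> check = False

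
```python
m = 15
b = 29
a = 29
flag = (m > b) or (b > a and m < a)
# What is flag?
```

Answer: False

Derivation:
Trace (tracking flag):
m = 15  # -> m = 15
b = 29  # -> b = 29
a = 29  # -> a = 29
flag = m > b or (b > a and m < a)  # -> flag = False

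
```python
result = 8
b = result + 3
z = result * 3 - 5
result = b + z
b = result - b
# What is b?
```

Trace (tracking b):
result = 8  # -> result = 8
b = result + 3  # -> b = 11
z = result * 3 - 5  # -> z = 19
result = b + z  # -> result = 30
b = result - b  # -> b = 19

Answer: 19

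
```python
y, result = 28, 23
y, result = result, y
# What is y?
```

Trace (tracking y):
y, result = (28, 23)  # -> y = 28, result = 23
y, result = (result, y)  # -> y = 23, result = 28

Answer: 23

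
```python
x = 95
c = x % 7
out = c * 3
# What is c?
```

Trace (tracking c):
x = 95  # -> x = 95
c = x % 7  # -> c = 4
out = c * 3  # -> out = 12

Answer: 4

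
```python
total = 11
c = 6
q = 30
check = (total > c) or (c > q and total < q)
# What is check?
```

Trace (tracking check):
total = 11  # -> total = 11
c = 6  # -> c = 6
q = 30  # -> q = 30
check = total > c or (c > q and total < q)  # -> check = True

Answer: True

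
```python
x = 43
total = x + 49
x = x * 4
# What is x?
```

Answer: 172

Derivation:
Trace (tracking x):
x = 43  # -> x = 43
total = x + 49  # -> total = 92
x = x * 4  # -> x = 172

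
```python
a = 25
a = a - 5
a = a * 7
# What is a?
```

Trace (tracking a):
a = 25  # -> a = 25
a = a - 5  # -> a = 20
a = a * 7  # -> a = 140

Answer: 140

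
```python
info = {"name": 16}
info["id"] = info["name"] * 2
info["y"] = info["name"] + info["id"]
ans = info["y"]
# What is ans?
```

Trace (tracking ans):
info = {'name': 16}  # -> info = {'name': 16}
info['id'] = info['name'] * 2  # -> info = {'name': 16, 'id': 32}
info['y'] = info['name'] + info['id']  # -> info = {'name': 16, 'id': 32, 'y': 48}
ans = info['y']  # -> ans = 48

Answer: 48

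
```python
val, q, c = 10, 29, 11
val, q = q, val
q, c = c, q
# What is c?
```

Answer: 10

Derivation:
Trace (tracking c):
val, q, c = (10, 29, 11)  # -> val = 10, q = 29, c = 11
val, q = (q, val)  # -> val = 29, q = 10
q, c = (c, q)  # -> q = 11, c = 10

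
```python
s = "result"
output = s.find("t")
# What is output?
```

Trace (tracking output):
s = 'result'  # -> s = 'result'
output = s.find('t')  # -> output = 5

Answer: 5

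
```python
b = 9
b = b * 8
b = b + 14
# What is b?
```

Trace (tracking b):
b = 9  # -> b = 9
b = b * 8  # -> b = 72
b = b + 14  # -> b = 86

Answer: 86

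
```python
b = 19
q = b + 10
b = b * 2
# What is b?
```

Answer: 38

Derivation:
Trace (tracking b):
b = 19  # -> b = 19
q = b + 10  # -> q = 29
b = b * 2  # -> b = 38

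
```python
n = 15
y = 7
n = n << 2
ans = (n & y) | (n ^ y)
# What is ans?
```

Trace (tracking ans):
n = 15  # -> n = 15
y = 7  # -> y = 7
n = n << 2  # -> n = 60
ans = n & y | n ^ y  # -> ans = 63

Answer: 63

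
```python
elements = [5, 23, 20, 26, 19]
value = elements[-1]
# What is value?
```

Trace (tracking value):
elements = [5, 23, 20, 26, 19]  # -> elements = [5, 23, 20, 26, 19]
value = elements[-1]  # -> value = 19

Answer: 19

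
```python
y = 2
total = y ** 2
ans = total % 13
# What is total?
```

Trace (tracking total):
y = 2  # -> y = 2
total = y ** 2  # -> total = 4
ans = total % 13  # -> ans = 4

Answer: 4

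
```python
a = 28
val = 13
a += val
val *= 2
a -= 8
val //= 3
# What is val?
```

Answer: 8

Derivation:
Trace (tracking val):
a = 28  # -> a = 28
val = 13  # -> val = 13
a += val  # -> a = 41
val *= 2  # -> val = 26
a -= 8  # -> a = 33
val //= 3  # -> val = 8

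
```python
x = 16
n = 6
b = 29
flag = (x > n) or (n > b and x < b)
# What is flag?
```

Trace (tracking flag):
x = 16  # -> x = 16
n = 6  # -> n = 6
b = 29  # -> b = 29
flag = x > n or (n > b and x < b)  # -> flag = True

Answer: True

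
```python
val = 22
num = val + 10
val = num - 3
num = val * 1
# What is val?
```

Trace (tracking val):
val = 22  # -> val = 22
num = val + 10  # -> num = 32
val = num - 3  # -> val = 29
num = val * 1  # -> num = 29

Answer: 29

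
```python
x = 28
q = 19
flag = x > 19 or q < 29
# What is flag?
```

Trace (tracking flag):
x = 28  # -> x = 28
q = 19  # -> q = 19
flag = x > 19 or q < 29  # -> flag = True

Answer: True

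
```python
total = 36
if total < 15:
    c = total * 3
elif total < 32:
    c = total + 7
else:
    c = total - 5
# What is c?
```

Answer: 31

Derivation:
Trace (tracking c):
total = 36  # -> total = 36
if total < 15:  # condition is False
elif total < 32:  # condition is False
else:
    c = total - 5  # -> c = 31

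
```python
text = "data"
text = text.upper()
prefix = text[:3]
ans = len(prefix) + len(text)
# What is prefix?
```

Trace (tracking prefix):
text = 'data'  # -> text = 'data'
text = text.upper()  # -> text = 'DATA'
prefix = text[:3]  # -> prefix = 'DAT'
ans = len(prefix) + len(text)  # -> ans = 7

Answer: 'DAT'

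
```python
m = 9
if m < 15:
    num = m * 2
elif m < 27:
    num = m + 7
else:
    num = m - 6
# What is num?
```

Answer: 18

Derivation:
Trace (tracking num):
m = 9  # -> m = 9
if m < 15:  # condition is True
    num = m * 2  # -> num = 18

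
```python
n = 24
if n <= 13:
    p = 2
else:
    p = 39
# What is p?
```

Answer: 39

Derivation:
Trace (tracking p):
n = 24  # -> n = 24
if n <= 13:  # condition is False
else:
    p = 39  # -> p = 39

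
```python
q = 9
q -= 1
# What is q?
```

Answer: 8

Derivation:
Trace (tracking q):
q = 9  # -> q = 9
q -= 1  # -> q = 8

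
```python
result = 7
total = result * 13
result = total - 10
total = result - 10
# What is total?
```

Answer: 71

Derivation:
Trace (tracking total):
result = 7  # -> result = 7
total = result * 13  # -> total = 91
result = total - 10  # -> result = 81
total = result - 10  # -> total = 71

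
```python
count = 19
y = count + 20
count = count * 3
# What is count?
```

Answer: 57

Derivation:
Trace (tracking count):
count = 19  # -> count = 19
y = count + 20  # -> y = 39
count = count * 3  # -> count = 57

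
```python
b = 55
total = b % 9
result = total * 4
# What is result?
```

Answer: 4

Derivation:
Trace (tracking result):
b = 55  # -> b = 55
total = b % 9  # -> total = 1
result = total * 4  # -> result = 4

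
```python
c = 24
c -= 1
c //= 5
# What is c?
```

Trace (tracking c):
c = 24  # -> c = 24
c -= 1  # -> c = 23
c //= 5  # -> c = 4

Answer: 4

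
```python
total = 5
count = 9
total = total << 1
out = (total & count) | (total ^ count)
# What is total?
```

Answer: 10

Derivation:
Trace (tracking total):
total = 5  # -> total = 5
count = 9  # -> count = 9
total = total << 1  # -> total = 10
out = total & count | total ^ count  # -> out = 11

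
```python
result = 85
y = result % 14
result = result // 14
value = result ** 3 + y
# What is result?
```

Answer: 6

Derivation:
Trace (tracking result):
result = 85  # -> result = 85
y = result % 14  # -> y = 1
result = result // 14  # -> result = 6
value = result ** 3 + y  # -> value = 217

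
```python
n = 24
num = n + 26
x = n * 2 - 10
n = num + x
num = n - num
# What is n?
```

Trace (tracking n):
n = 24  # -> n = 24
num = n + 26  # -> num = 50
x = n * 2 - 10  # -> x = 38
n = num + x  # -> n = 88
num = n - num  # -> num = 38

Answer: 88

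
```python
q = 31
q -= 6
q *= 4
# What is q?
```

Trace (tracking q):
q = 31  # -> q = 31
q -= 6  # -> q = 25
q *= 4  # -> q = 100

Answer: 100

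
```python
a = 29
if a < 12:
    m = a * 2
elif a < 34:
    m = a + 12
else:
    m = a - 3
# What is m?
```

Trace (tracking m):
a = 29  # -> a = 29
if a < 12:  # condition is False
elif a < 34:  # condition is True
    m = a + 12  # -> m = 41

Answer: 41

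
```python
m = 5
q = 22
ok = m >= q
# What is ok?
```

Answer: False

Derivation:
Trace (tracking ok):
m = 5  # -> m = 5
q = 22  # -> q = 22
ok = m >= q  # -> ok = False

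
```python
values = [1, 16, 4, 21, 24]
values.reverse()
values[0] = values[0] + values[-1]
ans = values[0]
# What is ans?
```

Answer: 25

Derivation:
Trace (tracking ans):
values = [1, 16, 4, 21, 24]  # -> values = [1, 16, 4, 21, 24]
values.reverse()  # -> values = [24, 21, 4, 16, 1]
values[0] = values[0] + values[-1]  # -> values = [25, 21, 4, 16, 1]
ans = values[0]  # -> ans = 25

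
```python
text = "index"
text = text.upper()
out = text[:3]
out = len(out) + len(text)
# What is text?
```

Answer: 'INDEX'

Derivation:
Trace (tracking text):
text = 'index'  # -> text = 'index'
text = text.upper()  # -> text = 'INDEX'
out = text[:3]  # -> out = 'IND'
out = len(out) + len(text)  # -> out = 8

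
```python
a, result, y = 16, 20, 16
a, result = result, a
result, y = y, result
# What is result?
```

Answer: 16

Derivation:
Trace (tracking result):
a, result, y = (16, 20, 16)  # -> a = 16, result = 20, y = 16
a, result = (result, a)  # -> a = 20, result = 16
result, y = (y, result)  # -> result = 16, y = 16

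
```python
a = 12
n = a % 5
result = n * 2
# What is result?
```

Trace (tracking result):
a = 12  # -> a = 12
n = a % 5  # -> n = 2
result = n * 2  # -> result = 4

Answer: 4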